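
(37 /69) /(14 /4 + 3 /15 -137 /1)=-370 /91977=-0.00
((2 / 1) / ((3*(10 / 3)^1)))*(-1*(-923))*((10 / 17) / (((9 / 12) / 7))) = 51688 / 51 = 1013.49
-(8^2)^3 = -262144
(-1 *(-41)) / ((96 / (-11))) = -451 / 96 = -4.70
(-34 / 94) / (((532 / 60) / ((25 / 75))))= -85 / 6251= -0.01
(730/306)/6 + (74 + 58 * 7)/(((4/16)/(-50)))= -88127635/918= -95999.60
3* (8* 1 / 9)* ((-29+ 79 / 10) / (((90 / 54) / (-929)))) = 784076 / 25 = 31363.04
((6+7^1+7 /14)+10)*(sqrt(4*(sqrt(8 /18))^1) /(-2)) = -19.19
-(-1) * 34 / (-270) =-17 / 135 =-0.13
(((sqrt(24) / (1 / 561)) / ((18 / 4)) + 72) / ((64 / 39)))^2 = 853281*sqrt(6) / 64 + 17975685 / 128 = 173092.90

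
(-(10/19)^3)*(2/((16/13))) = -1625/6859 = -0.24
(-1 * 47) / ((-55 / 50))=42.73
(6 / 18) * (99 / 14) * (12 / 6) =33 / 7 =4.71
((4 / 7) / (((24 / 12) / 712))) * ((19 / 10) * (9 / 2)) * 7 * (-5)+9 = -60867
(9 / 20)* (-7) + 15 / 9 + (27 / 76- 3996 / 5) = -456187 / 570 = -800.33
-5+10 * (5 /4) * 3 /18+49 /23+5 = 1163 /276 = 4.21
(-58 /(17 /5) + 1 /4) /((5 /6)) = -3429 /170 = -20.17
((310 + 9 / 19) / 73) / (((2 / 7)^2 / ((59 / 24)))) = 17054009 / 133152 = 128.08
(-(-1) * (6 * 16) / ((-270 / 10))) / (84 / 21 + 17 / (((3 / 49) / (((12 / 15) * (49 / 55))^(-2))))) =-25088 / 3885099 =-0.01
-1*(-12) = 12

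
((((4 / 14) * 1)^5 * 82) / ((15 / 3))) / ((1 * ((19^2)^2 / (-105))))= -7872 / 312900721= -0.00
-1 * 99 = -99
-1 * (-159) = 159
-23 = -23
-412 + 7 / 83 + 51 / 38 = -1294949 / 3154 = -410.57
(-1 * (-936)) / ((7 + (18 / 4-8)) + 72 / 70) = 65520 / 317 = 206.69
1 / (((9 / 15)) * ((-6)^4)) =5 / 3888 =0.00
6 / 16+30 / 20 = 15 / 8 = 1.88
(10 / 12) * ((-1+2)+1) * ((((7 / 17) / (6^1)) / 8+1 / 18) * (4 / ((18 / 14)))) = 5495 / 16524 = 0.33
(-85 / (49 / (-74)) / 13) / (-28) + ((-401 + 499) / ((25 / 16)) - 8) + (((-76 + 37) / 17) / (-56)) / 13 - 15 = 596880307 / 15160600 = 39.37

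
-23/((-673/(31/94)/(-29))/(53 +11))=-661664/31631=-20.92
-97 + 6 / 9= -289 / 3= -96.33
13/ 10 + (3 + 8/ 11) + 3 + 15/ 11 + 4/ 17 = 18001/ 1870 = 9.63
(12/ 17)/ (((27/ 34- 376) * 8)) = -3/ 12757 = -0.00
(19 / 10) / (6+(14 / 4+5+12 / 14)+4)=133 / 1355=0.10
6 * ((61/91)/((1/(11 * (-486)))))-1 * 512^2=-25811740/91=-283645.49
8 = 8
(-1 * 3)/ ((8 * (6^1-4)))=-3/ 16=-0.19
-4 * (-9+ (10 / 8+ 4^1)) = 15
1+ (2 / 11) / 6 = 34 / 33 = 1.03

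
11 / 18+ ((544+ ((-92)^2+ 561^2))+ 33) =5827727 / 18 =323762.61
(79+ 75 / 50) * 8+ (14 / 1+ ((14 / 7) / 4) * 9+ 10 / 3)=3995 / 6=665.83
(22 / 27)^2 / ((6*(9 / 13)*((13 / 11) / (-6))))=-5324 / 6561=-0.81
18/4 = 9/2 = 4.50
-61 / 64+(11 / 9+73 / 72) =739 / 576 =1.28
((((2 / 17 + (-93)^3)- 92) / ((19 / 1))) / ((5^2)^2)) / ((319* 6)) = -13675631 / 386388750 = -0.04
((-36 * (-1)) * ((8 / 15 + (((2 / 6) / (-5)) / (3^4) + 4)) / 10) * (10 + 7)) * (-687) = -42877502 / 225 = -190566.68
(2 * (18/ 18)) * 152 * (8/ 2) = 1216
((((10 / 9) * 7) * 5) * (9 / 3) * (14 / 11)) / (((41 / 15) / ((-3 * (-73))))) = 5365500 / 451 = 11896.90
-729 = -729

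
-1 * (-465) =465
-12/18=-2/3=-0.67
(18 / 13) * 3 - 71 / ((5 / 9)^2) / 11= -59913 / 3575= -16.76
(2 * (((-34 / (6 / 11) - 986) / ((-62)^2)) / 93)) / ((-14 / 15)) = 15725 / 2502444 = 0.01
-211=-211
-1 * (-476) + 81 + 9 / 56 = 31201 / 56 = 557.16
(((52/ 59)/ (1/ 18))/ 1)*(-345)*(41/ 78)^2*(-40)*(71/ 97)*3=9882262800/ 74399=132827.90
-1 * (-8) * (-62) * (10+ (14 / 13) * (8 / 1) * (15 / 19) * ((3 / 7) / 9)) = -5120.65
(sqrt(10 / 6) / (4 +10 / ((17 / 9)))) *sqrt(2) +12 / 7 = 17 *sqrt(30) / 474 +12 / 7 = 1.91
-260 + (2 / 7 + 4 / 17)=-30878 / 119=-259.48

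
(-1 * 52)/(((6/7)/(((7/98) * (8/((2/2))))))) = -104/3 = -34.67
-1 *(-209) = 209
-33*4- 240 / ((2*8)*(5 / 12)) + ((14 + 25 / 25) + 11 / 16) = -2437 / 16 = -152.31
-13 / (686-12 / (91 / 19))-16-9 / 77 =-16.14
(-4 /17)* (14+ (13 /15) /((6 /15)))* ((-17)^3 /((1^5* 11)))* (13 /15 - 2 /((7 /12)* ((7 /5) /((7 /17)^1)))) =-75854 /315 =-240.81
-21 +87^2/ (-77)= -9186/ 77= -119.30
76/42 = 38/21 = 1.81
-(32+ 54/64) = -1051/32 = -32.84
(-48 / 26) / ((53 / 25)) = -600 / 689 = -0.87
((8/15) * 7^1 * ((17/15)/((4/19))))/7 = 646/225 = 2.87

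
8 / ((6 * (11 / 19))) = 76 / 33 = 2.30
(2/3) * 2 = 4/3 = 1.33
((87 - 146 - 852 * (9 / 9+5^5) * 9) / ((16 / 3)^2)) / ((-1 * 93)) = 71910681 / 7936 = 9061.33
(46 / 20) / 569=23 / 5690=0.00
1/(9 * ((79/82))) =82/711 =0.12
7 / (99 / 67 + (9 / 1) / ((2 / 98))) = 469 / 29646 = 0.02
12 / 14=6 / 7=0.86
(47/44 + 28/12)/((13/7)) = 3143/1716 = 1.83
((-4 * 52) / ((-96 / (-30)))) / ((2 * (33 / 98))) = -3185 / 33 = -96.52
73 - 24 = 49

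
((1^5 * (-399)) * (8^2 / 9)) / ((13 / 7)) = -1527.79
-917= -917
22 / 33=2 / 3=0.67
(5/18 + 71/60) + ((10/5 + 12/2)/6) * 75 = 18263/180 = 101.46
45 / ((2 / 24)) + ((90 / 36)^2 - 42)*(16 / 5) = 2128 / 5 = 425.60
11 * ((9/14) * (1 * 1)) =99/14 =7.07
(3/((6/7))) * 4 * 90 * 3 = 3780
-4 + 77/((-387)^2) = -598999/149769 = -4.00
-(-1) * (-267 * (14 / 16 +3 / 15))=-11481 / 40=-287.02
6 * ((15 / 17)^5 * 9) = 41006250 / 1419857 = 28.88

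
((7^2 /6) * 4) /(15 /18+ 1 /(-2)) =98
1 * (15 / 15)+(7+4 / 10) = 42 / 5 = 8.40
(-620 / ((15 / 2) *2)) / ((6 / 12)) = -248 / 3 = -82.67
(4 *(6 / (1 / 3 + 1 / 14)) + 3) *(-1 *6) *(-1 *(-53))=-336762 / 17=-19809.53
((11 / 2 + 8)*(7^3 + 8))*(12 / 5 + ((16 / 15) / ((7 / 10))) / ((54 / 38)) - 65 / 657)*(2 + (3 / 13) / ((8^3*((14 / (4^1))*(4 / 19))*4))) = 4684332415257 / 146513920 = 31971.93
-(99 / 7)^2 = -9801 / 49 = -200.02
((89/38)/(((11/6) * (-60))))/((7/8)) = -178/7315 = -0.02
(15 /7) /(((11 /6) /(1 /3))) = 30 /77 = 0.39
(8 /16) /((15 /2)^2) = 0.01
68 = 68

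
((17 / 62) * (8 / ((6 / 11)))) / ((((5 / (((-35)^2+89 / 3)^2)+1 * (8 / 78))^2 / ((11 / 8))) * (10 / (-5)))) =-216254599268174688 / 822851875850431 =-262.81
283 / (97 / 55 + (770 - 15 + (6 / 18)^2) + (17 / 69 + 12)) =3221955 / 8756444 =0.37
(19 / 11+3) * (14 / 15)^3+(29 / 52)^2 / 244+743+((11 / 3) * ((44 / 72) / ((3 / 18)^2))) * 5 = 28172672932013 / 24494184000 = 1150.18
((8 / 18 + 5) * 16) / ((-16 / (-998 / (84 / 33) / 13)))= 38423 / 234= 164.20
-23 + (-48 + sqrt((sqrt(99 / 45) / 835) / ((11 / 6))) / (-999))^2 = -23 + (sqrt(1002) * 11^(3 / 4) * 5^(1 / 4) + 440439120)^2 / 84195580914225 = 2281.00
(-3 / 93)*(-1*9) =9 / 31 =0.29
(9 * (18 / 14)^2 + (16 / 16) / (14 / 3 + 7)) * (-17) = -62322 / 245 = -254.38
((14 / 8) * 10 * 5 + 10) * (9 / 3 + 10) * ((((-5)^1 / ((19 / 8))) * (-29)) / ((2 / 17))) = 12497550 / 19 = 657765.79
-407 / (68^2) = -407 / 4624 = -0.09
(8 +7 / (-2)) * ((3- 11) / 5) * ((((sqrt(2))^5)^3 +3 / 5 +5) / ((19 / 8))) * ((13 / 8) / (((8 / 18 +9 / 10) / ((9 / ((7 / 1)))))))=-9704448 * sqrt(2) / 16093- 303264 / 11495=-879.19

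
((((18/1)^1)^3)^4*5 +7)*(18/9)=11568313814261774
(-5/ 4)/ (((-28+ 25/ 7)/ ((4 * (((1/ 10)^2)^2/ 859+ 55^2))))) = 181893250007/ 293778000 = 619.15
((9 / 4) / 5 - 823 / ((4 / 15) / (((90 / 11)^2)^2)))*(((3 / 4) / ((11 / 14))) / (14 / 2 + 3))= -85045319482851 / 64420400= -1320161.31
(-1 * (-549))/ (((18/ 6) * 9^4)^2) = 61/ 43046721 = 0.00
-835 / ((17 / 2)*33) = -1670 / 561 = -2.98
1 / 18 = 0.06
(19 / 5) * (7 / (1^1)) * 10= 266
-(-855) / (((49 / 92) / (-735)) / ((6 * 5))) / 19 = -1863000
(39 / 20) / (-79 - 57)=-39 / 2720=-0.01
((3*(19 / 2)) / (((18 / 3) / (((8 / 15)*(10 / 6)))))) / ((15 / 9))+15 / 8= 529 / 120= 4.41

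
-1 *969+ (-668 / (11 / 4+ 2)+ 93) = -19316 / 19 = -1016.63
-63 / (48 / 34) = -357 / 8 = -44.62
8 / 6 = 4 / 3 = 1.33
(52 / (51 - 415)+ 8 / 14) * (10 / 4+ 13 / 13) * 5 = 15 / 2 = 7.50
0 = 0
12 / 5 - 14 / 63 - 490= -21952 / 45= -487.82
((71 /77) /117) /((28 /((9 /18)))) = 71 /504504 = 0.00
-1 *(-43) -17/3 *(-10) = 299/3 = 99.67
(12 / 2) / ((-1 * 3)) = -2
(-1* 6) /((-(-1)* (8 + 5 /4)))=-24 /37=-0.65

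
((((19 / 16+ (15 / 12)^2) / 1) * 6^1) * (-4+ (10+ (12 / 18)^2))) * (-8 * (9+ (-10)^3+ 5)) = 838757.33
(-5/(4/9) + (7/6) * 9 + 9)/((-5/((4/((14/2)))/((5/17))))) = -561/175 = -3.21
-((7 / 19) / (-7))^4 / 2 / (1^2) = -1 / 260642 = -0.00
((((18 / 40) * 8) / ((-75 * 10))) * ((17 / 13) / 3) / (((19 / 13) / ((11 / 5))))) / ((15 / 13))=-2431 / 890625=-0.00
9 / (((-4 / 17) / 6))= -459 / 2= -229.50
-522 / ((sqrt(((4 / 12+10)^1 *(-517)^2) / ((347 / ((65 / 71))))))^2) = -38581542 / 538587335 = -0.07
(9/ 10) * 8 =36/ 5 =7.20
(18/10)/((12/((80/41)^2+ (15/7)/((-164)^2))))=430089/753088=0.57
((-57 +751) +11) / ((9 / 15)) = 1175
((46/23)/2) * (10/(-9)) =-10/9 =-1.11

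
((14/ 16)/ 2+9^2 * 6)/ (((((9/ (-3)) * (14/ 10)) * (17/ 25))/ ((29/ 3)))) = -28213375/ 17136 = -1646.44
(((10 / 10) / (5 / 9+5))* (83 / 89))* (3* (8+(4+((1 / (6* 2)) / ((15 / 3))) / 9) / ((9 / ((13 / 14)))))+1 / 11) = 524495509 / 123354000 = 4.25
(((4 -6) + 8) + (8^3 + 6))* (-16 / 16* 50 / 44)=-6550 / 11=-595.45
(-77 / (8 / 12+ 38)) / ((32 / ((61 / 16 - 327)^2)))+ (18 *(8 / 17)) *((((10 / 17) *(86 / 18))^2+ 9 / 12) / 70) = -9557591009170357 / 1470636195840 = -6498.95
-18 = -18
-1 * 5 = -5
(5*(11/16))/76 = 55/1216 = 0.05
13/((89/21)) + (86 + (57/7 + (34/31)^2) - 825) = -435009705/598703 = -726.59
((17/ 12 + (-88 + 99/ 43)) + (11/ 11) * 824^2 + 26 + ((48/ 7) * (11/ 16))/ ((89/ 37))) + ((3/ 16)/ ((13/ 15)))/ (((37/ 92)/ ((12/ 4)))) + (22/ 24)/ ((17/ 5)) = 1784642979859615/ 2628643836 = 678921.56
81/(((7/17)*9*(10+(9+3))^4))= 0.00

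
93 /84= 31 /28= 1.11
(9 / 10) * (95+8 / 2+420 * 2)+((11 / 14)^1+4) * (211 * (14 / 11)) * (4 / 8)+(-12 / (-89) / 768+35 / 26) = 6064312619 / 4072640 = 1489.04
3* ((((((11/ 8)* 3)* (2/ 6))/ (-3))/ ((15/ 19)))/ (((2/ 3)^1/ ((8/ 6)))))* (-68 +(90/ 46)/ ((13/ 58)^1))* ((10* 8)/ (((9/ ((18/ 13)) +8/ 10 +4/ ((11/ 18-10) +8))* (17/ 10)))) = 2198.14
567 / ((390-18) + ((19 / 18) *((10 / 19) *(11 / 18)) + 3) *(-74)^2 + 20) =45927 / 1513010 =0.03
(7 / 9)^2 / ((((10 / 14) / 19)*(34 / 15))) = 6517 / 918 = 7.10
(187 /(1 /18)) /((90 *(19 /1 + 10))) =187 /145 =1.29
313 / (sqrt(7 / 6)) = 313*sqrt(42) / 7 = 289.78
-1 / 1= -1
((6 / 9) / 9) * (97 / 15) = 0.48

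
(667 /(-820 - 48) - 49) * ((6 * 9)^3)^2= -267778843268976 /217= -1234003886032.15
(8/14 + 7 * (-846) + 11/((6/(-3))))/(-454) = 82977/6356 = 13.05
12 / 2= 6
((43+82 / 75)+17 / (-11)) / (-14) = -17551 / 5775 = -3.04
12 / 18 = 2 / 3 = 0.67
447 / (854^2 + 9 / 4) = 0.00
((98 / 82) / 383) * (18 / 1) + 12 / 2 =95100 / 15703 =6.06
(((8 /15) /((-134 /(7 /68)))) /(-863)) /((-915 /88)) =-0.00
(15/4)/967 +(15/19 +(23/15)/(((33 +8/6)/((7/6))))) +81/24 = 958424357/227090280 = 4.22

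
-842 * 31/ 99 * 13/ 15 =-339326/ 1485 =-228.50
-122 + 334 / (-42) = -2729 / 21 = -129.95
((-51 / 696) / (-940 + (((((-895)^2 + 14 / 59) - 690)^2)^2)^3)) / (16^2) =-30246356110072056186977 / 7298193132365075705279421438905831340756978515470704499852045937481460767802946924133309272328192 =-0.00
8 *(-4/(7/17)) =-544/7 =-77.71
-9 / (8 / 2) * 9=-81 / 4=-20.25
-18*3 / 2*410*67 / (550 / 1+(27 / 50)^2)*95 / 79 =-176151375000 / 108682591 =-1620.79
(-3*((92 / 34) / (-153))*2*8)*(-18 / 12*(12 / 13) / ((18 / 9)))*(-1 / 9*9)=2208 / 3757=0.59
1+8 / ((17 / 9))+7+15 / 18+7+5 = 2557 / 102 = 25.07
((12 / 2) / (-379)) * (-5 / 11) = 30 / 4169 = 0.01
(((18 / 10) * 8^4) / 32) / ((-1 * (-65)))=1152 / 325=3.54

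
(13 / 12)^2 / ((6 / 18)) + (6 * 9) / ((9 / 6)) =1897 / 48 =39.52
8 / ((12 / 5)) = 10 / 3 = 3.33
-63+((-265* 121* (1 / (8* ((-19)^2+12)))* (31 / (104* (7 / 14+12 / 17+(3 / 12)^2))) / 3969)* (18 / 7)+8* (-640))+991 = -8659430749699 / 2065703094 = -4192.00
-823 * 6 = -4938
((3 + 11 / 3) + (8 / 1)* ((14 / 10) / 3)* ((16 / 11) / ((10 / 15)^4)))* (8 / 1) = 45088 / 165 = 273.26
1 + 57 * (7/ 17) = 416/ 17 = 24.47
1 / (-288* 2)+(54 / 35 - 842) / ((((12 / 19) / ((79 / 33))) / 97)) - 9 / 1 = -68528097857 / 221760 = -309019.20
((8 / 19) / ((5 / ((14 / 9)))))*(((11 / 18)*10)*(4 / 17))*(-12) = -19712 / 8721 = -2.26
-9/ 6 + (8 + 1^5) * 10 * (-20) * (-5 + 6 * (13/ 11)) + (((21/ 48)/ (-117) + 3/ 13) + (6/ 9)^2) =-25839287/ 6864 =-3764.46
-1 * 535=-535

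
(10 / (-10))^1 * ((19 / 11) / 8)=-19 / 88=-0.22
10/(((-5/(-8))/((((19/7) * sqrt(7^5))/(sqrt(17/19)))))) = 2128 * sqrt(2261)/17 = 5952.14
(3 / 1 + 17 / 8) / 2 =41 / 16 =2.56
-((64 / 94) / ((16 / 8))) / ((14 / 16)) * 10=-1280 / 329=-3.89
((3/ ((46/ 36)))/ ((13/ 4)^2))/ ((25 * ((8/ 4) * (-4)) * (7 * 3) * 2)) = -18/ 680225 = -0.00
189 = 189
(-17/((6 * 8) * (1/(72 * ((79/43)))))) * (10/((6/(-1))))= 78.08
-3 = -3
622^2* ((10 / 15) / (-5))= -773768 / 15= -51584.53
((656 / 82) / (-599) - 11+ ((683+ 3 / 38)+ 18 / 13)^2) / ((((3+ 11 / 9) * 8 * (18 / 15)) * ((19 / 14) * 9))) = 2396840983385905 / 2532964828992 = 946.26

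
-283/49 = -5.78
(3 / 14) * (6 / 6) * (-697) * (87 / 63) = -20213 / 98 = -206.26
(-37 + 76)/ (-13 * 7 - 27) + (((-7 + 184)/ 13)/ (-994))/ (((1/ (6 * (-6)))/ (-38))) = -14538003/ 762398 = -19.07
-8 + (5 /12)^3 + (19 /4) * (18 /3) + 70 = 90.57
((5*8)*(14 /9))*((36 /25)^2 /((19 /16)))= 108.65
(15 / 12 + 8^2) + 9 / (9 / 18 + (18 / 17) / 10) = 33003 / 412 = 80.10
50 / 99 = 0.51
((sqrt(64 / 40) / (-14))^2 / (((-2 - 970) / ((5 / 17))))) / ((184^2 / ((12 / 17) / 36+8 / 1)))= -409 / 699015961728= -0.00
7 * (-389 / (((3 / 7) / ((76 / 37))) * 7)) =-206948 / 111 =-1864.40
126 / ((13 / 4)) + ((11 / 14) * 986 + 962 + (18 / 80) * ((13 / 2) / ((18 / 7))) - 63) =1713.05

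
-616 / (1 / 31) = -19096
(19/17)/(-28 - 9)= -19/629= -0.03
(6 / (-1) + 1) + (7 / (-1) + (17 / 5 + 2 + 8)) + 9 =52 / 5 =10.40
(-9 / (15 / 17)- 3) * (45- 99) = 3564 / 5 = 712.80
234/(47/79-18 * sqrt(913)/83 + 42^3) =2022084 * sqrt(913)/218721581012243 + 690806059974/218721581012243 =0.00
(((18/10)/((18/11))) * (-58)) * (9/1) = -2871/5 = -574.20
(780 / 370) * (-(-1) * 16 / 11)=1248 / 407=3.07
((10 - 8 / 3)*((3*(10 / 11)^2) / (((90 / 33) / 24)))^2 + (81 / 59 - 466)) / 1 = 1964057 / 649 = 3026.28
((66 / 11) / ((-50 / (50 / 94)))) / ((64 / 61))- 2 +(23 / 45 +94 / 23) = 7899107 / 3113280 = 2.54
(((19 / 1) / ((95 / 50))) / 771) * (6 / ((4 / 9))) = 45 / 257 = 0.18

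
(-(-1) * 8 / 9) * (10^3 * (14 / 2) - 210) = 54320 / 9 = 6035.56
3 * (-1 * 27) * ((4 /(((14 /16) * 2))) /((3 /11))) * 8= -38016 /7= -5430.86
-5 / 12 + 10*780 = 93595 / 12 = 7799.58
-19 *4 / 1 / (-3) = 76 / 3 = 25.33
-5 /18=-0.28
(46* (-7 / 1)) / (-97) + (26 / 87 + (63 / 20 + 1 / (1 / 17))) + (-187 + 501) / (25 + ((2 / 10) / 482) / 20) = 2462826046879 / 67793356260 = 36.33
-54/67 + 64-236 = -11578/67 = -172.81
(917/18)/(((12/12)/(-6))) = -917/3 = -305.67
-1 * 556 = -556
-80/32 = -5/2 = -2.50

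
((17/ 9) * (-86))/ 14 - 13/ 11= -8860/ 693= -12.78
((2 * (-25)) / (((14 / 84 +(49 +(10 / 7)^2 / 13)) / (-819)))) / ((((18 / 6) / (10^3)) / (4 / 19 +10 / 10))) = 239983380000 / 716357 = 335005.28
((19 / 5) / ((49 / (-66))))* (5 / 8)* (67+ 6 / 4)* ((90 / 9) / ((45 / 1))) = -28633 / 588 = -48.70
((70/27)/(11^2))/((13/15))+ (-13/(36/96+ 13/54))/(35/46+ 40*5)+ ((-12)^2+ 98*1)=4206595518344/17388406035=241.92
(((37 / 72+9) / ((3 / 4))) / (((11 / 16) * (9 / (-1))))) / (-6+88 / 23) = 12604 / 13365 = 0.94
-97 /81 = -1.20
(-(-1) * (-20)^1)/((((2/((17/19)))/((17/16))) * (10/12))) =-867/76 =-11.41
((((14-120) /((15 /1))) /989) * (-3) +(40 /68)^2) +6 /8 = 6387851 /5716420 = 1.12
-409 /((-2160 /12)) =2.27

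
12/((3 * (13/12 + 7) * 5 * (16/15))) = 9/97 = 0.09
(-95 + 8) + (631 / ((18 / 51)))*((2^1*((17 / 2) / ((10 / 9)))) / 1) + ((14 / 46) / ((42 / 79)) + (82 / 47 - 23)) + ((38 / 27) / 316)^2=27246.17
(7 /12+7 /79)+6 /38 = 14947 /18012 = 0.83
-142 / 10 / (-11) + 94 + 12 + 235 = 18826 / 55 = 342.29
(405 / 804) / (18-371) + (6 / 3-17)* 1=-1419195 / 94604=-15.00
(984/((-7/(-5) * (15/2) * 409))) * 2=1312/2863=0.46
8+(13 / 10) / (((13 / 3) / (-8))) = 28 / 5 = 5.60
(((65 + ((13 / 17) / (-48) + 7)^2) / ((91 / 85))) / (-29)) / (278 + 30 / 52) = -0.01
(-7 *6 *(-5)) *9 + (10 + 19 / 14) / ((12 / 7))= 15173 / 8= 1896.62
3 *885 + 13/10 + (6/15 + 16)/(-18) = 47797/18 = 2655.39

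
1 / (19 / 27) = 27 / 19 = 1.42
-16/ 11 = -1.45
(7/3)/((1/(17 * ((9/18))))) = 119/6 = 19.83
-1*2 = -2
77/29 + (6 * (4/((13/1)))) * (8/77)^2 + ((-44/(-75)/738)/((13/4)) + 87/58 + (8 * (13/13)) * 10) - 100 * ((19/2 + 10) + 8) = -2665.82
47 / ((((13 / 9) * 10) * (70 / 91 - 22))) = -141 / 920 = -0.15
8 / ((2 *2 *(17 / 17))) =2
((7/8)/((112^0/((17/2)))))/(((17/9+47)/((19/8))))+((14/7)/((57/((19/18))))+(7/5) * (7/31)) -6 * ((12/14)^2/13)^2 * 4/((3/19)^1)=876050463653/3825577147392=0.23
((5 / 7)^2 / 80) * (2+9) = 55 / 784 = 0.07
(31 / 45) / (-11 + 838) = 31 / 37215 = 0.00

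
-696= -696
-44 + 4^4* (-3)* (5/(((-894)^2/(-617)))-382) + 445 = 19566626971/66603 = 293779.96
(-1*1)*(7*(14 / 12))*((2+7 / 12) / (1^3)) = -1519 / 72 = -21.10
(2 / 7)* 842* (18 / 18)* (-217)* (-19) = 991876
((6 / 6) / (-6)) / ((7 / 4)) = -2 / 21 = -0.10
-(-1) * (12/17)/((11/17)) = 12/11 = 1.09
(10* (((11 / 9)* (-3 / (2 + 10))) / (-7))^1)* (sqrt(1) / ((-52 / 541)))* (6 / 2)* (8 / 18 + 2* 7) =-148775 / 756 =-196.79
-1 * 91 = -91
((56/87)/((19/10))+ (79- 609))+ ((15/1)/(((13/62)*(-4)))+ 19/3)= -23260231/42978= -541.21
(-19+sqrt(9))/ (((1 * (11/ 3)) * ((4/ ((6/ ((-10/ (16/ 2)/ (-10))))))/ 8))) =-4608/ 11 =-418.91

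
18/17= 1.06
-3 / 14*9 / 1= -27 / 14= -1.93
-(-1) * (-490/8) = -245/4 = -61.25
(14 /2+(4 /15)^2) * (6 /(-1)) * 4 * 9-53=-39509 /25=-1580.36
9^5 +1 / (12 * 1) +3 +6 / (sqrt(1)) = 708697 / 12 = 59058.08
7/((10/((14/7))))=7/5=1.40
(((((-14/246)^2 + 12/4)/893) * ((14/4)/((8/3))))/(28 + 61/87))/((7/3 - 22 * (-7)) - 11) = 0.00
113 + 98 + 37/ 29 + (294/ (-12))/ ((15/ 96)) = 8044/ 145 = 55.48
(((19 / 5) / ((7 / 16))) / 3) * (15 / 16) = 19 / 7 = 2.71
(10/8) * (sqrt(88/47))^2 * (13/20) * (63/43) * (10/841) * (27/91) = 13365/1699661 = 0.01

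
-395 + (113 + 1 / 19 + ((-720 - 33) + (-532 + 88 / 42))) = -624376 / 399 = -1564.85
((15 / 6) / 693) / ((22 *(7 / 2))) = 5 / 106722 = 0.00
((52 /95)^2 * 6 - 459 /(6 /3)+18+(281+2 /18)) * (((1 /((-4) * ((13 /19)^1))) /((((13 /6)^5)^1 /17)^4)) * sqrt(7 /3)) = -16399790374565911004577792 * sqrt(21) /117355651309888936534596175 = -0.64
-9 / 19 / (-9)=1 / 19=0.05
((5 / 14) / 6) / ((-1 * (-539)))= 5 / 45276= 0.00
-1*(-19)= 19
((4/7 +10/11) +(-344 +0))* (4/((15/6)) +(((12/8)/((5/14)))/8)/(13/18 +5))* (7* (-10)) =45956695/1133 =40561.95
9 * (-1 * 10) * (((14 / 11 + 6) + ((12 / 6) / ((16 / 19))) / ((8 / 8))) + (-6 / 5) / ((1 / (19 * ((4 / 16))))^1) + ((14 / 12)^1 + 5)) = -910.30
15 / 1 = 15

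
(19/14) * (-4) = -5.43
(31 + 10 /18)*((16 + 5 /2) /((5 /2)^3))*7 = 294224 /1125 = 261.53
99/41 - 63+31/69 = -170125/2829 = -60.14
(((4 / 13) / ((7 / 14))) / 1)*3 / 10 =12 / 65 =0.18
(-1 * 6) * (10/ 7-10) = 360/ 7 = 51.43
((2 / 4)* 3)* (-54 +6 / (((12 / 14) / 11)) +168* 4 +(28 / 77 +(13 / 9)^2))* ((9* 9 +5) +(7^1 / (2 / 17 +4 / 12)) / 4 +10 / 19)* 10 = 4546522605 / 4807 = 945812.90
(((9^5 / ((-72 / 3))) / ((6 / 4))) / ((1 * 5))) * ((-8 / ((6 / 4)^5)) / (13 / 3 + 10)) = 5184 / 215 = 24.11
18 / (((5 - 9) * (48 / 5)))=-15 / 32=-0.47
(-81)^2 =6561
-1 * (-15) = 15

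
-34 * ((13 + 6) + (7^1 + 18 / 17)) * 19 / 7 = -17480 / 7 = -2497.14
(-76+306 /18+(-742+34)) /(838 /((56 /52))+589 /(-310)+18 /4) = -2065 /2102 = -0.98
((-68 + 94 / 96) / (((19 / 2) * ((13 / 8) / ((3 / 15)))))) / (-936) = 3217 / 3467880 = 0.00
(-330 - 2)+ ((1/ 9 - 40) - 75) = -4022/ 9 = -446.89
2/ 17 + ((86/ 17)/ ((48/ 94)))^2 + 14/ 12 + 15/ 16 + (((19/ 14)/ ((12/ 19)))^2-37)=67.99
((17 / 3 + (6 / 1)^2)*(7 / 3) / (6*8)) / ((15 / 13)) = 2275 / 1296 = 1.76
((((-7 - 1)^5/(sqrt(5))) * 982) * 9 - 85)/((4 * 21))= -24133632 * sqrt(5)/35 - 85/84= -1541842.20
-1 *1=-1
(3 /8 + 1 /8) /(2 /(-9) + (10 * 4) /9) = 9 /76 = 0.12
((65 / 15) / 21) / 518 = 13 / 32634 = 0.00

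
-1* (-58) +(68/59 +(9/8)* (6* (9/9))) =15553/236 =65.90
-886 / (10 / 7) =-3101 / 5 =-620.20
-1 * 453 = -453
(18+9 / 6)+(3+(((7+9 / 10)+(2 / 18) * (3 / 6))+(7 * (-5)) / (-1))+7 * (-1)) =5261 / 90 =58.46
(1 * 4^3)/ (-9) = -64/ 9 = -7.11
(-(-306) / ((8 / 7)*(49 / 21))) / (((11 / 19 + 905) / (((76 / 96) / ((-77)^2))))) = 55233 / 3264459968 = 0.00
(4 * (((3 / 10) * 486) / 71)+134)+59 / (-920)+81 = 2915231 / 13064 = 223.15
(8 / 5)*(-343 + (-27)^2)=3088 / 5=617.60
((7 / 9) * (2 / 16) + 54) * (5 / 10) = 27.05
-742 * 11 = -8162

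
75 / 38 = 1.97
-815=-815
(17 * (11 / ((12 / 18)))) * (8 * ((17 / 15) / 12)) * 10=6358 / 3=2119.33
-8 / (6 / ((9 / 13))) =-12 / 13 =-0.92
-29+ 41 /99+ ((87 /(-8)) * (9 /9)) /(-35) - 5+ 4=-811507 /27720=-29.28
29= 29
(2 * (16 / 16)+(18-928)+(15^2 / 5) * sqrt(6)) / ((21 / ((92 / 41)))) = -83536 / 861+1380 * sqrt(6) / 287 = -85.24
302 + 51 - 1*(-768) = 1121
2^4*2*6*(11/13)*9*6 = 114048/13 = 8772.92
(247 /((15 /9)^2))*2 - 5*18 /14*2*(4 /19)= 175.13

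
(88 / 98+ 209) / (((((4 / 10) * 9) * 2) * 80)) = 10285 / 28224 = 0.36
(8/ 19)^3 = 0.07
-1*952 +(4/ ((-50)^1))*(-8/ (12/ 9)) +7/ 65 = -309209/ 325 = -951.41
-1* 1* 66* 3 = -198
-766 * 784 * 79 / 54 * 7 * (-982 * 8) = 1304492068096 / 27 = 48314521040.59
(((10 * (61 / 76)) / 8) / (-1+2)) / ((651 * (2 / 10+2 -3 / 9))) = 1525 / 1847104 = 0.00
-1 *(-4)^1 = 4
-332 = -332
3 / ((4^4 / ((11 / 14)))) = 0.01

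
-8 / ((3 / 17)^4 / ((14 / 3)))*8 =-74834816 / 243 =-307962.21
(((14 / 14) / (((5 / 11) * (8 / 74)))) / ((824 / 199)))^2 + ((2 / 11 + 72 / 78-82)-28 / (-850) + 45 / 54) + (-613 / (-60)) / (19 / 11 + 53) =-11067061573329389 / 198731114982400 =-55.69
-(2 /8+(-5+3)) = 1.75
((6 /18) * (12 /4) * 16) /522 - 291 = -75943 /261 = -290.97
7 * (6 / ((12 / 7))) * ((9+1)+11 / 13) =6909 / 26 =265.73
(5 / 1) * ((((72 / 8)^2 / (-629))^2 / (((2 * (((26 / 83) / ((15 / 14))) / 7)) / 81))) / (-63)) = -367580025 / 288026648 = -1.28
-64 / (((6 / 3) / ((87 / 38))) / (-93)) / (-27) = -14384 / 57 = -252.35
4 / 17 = 0.24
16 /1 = 16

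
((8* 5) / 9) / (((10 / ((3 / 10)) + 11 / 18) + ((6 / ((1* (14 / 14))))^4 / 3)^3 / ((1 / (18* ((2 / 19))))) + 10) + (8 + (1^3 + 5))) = 0.00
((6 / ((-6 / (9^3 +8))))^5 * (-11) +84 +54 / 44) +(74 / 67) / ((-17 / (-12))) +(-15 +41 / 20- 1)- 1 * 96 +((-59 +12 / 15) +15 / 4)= 299672253490801340959 / 125290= 2391828984681948.61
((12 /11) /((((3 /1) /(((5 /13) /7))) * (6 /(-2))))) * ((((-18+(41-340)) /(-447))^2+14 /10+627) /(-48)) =57118393 /654574284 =0.09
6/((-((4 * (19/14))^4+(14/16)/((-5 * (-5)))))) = -960400/139014669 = -0.01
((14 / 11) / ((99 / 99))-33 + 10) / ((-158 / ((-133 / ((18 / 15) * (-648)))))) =158935 / 6757344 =0.02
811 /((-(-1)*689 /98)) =79478 /689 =115.35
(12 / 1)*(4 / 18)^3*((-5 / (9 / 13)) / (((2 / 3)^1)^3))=-260 / 81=-3.21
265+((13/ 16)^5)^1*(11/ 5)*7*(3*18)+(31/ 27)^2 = 1071670419403/ 1911029760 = 560.78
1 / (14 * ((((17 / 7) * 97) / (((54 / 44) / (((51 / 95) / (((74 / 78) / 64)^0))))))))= 855 / 1233452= 0.00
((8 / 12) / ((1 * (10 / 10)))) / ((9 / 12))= 8 / 9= 0.89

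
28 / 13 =2.15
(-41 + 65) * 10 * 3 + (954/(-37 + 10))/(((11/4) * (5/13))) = 113288/165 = 686.59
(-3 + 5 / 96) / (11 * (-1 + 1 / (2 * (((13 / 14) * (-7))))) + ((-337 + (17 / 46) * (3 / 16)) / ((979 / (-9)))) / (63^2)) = 12177486321 / 48931801463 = 0.25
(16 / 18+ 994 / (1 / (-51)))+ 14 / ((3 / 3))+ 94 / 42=-3192643 / 63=-50676.87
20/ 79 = 0.25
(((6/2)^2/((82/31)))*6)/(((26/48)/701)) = 26419.68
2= 2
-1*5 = -5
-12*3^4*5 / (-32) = 1215 / 8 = 151.88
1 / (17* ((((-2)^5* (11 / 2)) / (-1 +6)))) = -5 / 2992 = -0.00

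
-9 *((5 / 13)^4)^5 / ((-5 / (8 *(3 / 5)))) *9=7415771484375000 / 19004963774880799438801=0.00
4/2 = 2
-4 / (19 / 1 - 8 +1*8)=-4 / 19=-0.21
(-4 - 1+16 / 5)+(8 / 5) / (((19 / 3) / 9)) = 9 / 19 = 0.47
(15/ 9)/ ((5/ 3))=1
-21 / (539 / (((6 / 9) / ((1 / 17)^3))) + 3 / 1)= -68782 / 10365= -6.64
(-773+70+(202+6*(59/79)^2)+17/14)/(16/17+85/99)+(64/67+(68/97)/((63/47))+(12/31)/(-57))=-2501576431693836173/9117711217059354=-274.36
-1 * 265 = -265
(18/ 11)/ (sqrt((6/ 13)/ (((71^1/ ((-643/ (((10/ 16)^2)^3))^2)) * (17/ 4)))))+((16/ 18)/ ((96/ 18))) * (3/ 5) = 46875 * sqrt(94146)/ 3708289024+1/ 10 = 0.10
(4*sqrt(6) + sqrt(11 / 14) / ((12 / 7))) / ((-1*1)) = -4*sqrt(6)-sqrt(154) / 24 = -10.32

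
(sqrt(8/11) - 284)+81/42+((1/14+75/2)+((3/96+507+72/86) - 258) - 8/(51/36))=-6517/23392+2 * sqrt(22)/11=0.57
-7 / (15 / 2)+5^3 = 124.07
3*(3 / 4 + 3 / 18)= 11 / 4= 2.75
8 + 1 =9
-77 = -77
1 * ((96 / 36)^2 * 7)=448 / 9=49.78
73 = 73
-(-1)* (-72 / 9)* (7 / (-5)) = 11.20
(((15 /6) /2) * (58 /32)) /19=145 /1216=0.12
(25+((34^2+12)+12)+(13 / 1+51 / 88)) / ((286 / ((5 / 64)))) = 536175 / 1610752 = 0.33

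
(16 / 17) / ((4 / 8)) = 32 / 17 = 1.88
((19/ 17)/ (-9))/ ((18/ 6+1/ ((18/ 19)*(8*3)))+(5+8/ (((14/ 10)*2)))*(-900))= 6384/ 363371515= 0.00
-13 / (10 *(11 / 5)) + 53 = 1153 / 22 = 52.41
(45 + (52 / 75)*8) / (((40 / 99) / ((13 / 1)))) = 1626339 / 1000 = 1626.34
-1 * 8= -8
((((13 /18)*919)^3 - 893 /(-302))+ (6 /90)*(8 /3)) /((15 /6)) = 1287429770020589 /11007900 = 116955074.99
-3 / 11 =-0.27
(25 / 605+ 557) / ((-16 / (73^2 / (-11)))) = 179592629 / 10648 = 16866.33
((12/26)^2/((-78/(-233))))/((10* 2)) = 0.03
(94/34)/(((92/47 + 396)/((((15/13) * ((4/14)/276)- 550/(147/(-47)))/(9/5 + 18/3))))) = 170738083225/1090100505312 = 0.16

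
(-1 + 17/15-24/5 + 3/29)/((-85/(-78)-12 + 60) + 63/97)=-1001234/10913483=-0.09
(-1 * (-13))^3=2197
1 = 1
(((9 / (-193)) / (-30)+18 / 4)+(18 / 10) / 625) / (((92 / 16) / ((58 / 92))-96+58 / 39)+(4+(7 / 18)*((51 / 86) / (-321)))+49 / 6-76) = -169646022548964 / 5620156954821875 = -0.03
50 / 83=0.60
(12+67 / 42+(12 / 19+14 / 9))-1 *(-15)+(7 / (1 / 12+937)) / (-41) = 33975588089 / 1103741730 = 30.78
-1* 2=-2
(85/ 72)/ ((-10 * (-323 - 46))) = 0.00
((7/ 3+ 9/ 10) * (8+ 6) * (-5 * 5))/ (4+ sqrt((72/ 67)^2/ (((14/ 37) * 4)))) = -1099805/ 3702+ 7035 * sqrt(518)/ 2468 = -232.21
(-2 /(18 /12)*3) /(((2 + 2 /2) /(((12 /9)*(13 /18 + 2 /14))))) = -872 /567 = -1.54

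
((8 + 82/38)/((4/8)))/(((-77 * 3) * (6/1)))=-193/13167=-0.01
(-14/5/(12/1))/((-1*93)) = 7/2790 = 0.00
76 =76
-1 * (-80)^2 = -6400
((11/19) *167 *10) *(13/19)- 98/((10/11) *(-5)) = 6164829/9025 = 683.08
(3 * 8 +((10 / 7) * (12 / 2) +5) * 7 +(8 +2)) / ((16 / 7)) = 903 / 16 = 56.44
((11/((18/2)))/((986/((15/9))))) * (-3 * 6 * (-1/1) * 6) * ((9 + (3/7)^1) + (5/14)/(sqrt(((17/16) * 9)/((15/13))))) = 1100 * sqrt(3315)/2288013 + 7260/3451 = 2.13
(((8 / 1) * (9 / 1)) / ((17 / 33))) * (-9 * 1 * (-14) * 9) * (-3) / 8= -1010394 / 17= -59434.94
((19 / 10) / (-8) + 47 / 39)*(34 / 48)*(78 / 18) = 51323 / 17280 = 2.97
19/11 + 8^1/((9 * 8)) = 182/99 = 1.84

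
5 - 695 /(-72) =1055 /72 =14.65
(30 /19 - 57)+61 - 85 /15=-5 /57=-0.09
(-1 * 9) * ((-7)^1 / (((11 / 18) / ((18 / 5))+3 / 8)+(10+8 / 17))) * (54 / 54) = 99144 / 17335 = 5.72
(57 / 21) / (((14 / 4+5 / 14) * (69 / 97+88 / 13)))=23959 / 254691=0.09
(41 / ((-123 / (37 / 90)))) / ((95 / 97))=-3589 / 25650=-0.14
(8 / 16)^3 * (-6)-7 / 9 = -55 / 36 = -1.53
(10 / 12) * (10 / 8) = 25 / 24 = 1.04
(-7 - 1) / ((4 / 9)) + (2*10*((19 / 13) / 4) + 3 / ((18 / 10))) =-352 / 39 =-9.03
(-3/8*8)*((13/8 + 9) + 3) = -327/8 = -40.88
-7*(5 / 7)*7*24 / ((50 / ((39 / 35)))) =-468 / 25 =-18.72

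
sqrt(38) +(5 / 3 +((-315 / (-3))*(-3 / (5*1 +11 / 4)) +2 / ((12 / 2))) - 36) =-2314 / 31 +sqrt(38) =-68.48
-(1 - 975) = 974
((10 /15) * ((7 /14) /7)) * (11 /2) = 11 /42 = 0.26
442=442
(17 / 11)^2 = 289 / 121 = 2.39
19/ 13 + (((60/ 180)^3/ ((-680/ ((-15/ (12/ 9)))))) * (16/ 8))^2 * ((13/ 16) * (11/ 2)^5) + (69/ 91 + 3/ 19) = 1405134959519/ 589447692288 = 2.38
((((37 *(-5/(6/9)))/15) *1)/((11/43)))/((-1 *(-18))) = -1591/396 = -4.02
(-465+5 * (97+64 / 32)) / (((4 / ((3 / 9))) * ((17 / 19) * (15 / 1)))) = 19 / 102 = 0.19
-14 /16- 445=-3567 /8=-445.88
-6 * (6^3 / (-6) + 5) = 186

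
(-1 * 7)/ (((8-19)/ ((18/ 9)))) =14/ 11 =1.27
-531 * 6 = -3186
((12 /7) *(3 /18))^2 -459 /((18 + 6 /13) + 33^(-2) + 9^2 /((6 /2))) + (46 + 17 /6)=3672676825 /94610964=38.82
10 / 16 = 5 / 8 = 0.62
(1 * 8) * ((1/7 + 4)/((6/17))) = 1972/21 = 93.90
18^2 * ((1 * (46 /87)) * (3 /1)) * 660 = 9836640 /29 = 339194.48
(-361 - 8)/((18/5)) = -205/2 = -102.50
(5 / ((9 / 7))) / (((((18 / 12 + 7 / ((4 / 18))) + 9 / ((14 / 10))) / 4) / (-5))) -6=-4951 / 621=-7.97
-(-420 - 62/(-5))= 2038/5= 407.60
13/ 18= 0.72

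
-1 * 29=-29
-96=-96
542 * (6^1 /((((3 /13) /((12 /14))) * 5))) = 84552 /35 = 2415.77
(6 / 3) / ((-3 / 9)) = -6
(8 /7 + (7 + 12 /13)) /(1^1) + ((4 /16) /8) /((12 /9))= 105873 /11648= 9.09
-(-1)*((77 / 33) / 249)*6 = 0.06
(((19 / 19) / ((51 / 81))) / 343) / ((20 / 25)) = 135 / 23324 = 0.01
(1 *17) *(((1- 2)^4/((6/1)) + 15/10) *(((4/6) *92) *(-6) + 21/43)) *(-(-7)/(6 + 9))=-1880557/387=-4859.32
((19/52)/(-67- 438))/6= -0.00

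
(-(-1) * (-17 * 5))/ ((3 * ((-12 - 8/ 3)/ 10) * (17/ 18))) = 225/ 11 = 20.45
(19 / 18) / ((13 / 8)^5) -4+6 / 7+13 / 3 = 30026047 / 23391459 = 1.28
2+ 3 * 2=8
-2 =-2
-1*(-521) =521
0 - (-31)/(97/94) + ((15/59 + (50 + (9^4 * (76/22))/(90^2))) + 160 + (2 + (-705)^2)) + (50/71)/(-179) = 19892536003282073/40003483850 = 497270.09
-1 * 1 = -1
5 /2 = 2.50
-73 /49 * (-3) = 219 /49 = 4.47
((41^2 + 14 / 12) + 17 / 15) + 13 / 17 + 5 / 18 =1684.34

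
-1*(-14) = 14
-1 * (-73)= 73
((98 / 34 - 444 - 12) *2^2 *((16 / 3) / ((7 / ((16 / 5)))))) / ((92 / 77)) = -21691648 / 5865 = -3698.49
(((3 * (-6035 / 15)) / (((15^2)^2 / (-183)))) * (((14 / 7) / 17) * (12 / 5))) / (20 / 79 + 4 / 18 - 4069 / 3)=-2737192 / 3012546875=-0.00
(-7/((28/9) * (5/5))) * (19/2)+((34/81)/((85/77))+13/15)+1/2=-12719/648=-19.63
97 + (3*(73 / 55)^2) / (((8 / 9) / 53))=9973199 / 24200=412.12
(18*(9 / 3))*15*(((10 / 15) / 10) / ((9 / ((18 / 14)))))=54 / 7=7.71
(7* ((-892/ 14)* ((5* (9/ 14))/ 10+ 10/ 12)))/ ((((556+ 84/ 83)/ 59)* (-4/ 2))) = 105927007/ 3883488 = 27.28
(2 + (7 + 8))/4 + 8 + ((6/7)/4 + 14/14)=377/28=13.46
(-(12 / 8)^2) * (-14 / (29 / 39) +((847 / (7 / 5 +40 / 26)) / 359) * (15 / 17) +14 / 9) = 5039313559 / 135218068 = 37.27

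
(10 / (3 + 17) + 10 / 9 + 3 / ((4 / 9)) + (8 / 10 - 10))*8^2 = -53.69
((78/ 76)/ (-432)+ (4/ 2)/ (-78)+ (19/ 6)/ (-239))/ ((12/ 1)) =-701591/ 204018048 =-0.00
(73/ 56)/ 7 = 73/ 392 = 0.19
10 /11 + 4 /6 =52 /33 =1.58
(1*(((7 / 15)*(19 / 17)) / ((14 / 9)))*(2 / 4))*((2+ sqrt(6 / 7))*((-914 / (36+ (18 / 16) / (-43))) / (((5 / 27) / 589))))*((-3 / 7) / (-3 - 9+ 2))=-23750748828 / 20453125 - 11875374414*sqrt(42) / 143171875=-1698.77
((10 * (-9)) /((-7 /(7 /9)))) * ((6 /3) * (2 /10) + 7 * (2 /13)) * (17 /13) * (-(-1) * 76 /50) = 124032 /4225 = 29.36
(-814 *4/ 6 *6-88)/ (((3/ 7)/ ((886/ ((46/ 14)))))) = -145176416/ 69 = -2104006.03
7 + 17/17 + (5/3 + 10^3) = 3029/3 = 1009.67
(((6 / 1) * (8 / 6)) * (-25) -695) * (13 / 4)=-11635 / 4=-2908.75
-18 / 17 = -1.06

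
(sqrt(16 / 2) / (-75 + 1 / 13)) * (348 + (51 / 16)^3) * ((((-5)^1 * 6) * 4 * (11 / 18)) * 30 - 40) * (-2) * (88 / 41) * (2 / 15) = -519872353 * sqrt(2) / 39934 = -18410.64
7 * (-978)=-6846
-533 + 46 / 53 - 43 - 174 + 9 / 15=-198361 / 265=-748.53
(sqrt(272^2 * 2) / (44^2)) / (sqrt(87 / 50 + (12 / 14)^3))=1190 * sqrt(284487) / 4917561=0.13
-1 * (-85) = 85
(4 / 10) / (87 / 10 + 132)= 4 / 1407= 0.00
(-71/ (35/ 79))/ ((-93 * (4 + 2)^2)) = 0.05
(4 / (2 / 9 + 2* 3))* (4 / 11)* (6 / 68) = 27 / 1309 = 0.02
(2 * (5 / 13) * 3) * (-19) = -570 / 13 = -43.85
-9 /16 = -0.56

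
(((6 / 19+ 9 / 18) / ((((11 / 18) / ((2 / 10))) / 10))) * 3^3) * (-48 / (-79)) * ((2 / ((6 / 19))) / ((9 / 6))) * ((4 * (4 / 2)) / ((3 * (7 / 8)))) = 3428352 / 6083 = 563.60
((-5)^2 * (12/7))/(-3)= -100/7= -14.29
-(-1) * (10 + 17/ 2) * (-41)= -1517/ 2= -758.50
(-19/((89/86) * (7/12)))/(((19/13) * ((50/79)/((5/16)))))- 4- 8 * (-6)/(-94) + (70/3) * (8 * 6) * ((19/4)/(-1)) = -3124366621/585620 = -5335.14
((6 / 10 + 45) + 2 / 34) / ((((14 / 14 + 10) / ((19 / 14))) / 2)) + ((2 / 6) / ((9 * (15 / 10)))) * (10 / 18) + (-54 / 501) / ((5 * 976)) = 11.28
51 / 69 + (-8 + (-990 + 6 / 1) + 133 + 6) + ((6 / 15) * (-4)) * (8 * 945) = -12948.26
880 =880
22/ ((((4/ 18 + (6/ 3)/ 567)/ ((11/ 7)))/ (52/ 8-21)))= -284229/ 128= -2220.54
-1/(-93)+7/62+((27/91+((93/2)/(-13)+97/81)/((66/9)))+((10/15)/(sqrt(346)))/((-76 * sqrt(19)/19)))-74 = -247678369/3351348-sqrt(6574)/39444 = -73.91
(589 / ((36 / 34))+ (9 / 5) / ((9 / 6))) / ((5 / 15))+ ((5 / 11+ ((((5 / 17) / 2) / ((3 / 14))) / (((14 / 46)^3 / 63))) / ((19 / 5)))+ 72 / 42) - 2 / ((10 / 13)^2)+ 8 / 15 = 3871200449 / 1865325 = 2075.35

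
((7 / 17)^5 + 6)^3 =621949946638318275349 / 2862423051509815793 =217.28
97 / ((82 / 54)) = 2619 / 41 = 63.88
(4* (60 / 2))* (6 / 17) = 720 / 17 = 42.35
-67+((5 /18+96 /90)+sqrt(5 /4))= -5909 /90+sqrt(5) /2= -64.54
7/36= 0.19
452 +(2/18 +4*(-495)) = -13751/9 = -1527.89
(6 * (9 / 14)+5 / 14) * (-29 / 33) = -3.70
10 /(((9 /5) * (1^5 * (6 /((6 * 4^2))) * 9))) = 800 /81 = 9.88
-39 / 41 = -0.95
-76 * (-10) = 760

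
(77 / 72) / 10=77 / 720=0.11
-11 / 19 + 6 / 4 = 35 / 38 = 0.92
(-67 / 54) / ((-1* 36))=67 / 1944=0.03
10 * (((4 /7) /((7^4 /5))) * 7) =200 /2401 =0.08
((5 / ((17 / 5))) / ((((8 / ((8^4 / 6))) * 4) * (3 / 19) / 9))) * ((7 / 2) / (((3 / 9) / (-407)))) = -129914400 / 17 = -7642023.53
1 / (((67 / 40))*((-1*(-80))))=0.01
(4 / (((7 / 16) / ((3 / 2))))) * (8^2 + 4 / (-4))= 864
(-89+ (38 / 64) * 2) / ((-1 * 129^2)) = 1405 / 266256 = 0.01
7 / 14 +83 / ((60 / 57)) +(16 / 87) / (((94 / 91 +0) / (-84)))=1755401 / 27260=64.39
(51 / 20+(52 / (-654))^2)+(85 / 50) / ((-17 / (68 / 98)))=260606879 / 104790420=2.49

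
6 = 6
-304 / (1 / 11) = -3344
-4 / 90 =-2 / 45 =-0.04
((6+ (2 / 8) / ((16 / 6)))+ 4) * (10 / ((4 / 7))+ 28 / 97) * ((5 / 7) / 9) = 796195 / 55872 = 14.25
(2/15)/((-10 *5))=-1/375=-0.00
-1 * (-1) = 1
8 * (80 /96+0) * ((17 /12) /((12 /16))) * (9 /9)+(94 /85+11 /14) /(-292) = 118082423 /9381960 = 12.59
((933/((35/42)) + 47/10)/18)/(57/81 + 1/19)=640851/7760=82.58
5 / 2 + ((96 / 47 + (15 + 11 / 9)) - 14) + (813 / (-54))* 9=-54455 / 423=-128.74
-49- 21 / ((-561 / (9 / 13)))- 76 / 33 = -373964 / 7293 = -51.28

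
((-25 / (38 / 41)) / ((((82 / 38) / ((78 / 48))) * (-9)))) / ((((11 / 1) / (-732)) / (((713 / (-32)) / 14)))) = 14135225 / 59136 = 239.03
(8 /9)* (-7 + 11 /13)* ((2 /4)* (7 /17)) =-2240 /1989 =-1.13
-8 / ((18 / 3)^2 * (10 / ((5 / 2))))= -1 / 18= -0.06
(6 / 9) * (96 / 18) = 32 / 9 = 3.56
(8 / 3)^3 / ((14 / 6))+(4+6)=1142 / 63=18.13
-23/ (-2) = 23/ 2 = 11.50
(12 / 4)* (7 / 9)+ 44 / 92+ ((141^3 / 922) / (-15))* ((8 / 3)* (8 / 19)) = -679227322 / 3021855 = -224.77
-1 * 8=-8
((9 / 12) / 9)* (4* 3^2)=3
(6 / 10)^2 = 9 / 25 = 0.36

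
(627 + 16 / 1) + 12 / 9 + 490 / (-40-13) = 100979 / 159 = 635.09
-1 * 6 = -6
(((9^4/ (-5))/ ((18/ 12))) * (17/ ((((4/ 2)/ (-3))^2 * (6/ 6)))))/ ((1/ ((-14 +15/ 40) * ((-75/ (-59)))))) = 547088985/ 944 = 579543.42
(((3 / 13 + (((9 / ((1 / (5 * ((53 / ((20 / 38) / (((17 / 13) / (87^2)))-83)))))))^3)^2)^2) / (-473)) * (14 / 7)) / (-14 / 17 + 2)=-1809572746557096637225034002322812368207639453912163244687653344585813168 / 1652729387039778540784841787896492224182062773840646855699217501910306781195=-0.00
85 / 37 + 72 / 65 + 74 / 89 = 906791 / 214045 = 4.24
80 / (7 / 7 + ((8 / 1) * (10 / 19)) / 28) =10640 / 153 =69.54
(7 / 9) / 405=7 / 3645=0.00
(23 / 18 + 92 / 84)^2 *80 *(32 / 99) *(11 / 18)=28608320 / 321489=88.99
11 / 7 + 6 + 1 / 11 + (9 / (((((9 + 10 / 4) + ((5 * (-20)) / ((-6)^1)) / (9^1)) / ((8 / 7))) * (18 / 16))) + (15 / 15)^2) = 9.35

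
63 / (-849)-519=-146898 / 283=-519.07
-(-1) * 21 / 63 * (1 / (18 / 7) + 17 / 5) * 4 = 682 / 135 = 5.05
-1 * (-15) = 15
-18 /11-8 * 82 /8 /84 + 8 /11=-871 /462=-1.89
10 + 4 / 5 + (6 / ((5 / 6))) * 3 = 32.40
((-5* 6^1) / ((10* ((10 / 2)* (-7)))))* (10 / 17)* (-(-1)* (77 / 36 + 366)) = 13253 / 714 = 18.56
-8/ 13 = -0.62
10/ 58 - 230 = -6665/ 29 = -229.83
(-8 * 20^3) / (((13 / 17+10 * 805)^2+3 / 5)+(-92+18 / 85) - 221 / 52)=-369920000 / 374629063747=-0.00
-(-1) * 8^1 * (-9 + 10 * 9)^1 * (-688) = -445824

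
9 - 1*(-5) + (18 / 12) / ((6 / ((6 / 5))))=143 / 10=14.30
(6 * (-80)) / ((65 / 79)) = -7584 / 13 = -583.38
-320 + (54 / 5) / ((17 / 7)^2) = -459754 / 1445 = -318.17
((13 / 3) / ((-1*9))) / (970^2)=-13 / 25404300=-0.00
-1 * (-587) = 587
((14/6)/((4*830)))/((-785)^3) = -7/4818016785000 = -0.00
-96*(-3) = 288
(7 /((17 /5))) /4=35 /68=0.51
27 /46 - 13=-571 /46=-12.41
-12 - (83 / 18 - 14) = -47 / 18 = -2.61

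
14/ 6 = 7/ 3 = 2.33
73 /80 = 0.91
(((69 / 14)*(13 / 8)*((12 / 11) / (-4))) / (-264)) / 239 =897 / 25911424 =0.00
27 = 27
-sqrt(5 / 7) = -sqrt(35) / 7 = -0.85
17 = 17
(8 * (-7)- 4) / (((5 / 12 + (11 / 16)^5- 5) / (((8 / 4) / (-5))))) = -75497472 / 13934767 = -5.42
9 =9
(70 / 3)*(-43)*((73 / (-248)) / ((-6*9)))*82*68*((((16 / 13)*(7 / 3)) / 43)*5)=-997267600 / 97929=-10183.58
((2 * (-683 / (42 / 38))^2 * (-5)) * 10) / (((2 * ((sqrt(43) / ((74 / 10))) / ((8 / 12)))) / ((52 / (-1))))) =746946678.95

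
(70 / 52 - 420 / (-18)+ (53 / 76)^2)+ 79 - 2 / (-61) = 1431803755 / 13741104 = 104.20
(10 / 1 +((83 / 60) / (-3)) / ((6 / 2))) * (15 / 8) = 5317 / 288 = 18.46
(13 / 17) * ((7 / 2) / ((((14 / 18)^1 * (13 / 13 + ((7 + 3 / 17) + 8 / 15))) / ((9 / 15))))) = 1053 / 4442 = 0.24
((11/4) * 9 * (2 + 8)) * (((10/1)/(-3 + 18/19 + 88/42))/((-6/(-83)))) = 27321525/34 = 803574.26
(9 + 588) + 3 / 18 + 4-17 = 3505 / 6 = 584.17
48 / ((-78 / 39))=-24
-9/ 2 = -4.50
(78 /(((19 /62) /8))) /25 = 81.45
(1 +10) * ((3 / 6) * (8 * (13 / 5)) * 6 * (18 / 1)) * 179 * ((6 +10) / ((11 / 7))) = 22517913.60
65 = 65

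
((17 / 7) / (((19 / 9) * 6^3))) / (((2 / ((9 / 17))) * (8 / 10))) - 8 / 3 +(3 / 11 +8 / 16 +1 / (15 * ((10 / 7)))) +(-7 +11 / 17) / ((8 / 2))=-136641107 / 39793600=-3.43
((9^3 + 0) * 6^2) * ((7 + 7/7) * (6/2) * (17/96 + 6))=3890673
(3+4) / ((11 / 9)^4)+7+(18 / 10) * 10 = 411952 / 14641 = 28.14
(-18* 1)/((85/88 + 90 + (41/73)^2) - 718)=8441136/293900963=0.03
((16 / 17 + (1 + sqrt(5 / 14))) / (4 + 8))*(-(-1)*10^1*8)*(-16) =-3520 / 17 -160*sqrt(70) / 21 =-270.80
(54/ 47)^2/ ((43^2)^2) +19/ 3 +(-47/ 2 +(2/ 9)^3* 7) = -188176454066525/ 11011007594322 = -17.09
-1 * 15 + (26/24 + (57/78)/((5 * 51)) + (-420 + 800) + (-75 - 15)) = 1220301/4420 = 276.09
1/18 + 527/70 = 2389/315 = 7.58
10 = 10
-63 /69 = -21 /23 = -0.91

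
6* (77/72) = 77/12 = 6.42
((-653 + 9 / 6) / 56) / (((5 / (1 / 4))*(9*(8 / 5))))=-1303 / 32256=-0.04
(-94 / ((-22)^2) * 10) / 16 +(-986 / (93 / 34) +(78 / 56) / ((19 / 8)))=-8620890683 / 23946384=-360.01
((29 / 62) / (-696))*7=-7 / 1488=-0.00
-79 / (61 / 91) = -7189 / 61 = -117.85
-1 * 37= -37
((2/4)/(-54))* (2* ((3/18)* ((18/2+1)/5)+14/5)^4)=-4879681/2733750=-1.78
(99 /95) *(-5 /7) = -99 /133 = -0.74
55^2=3025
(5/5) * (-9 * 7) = -63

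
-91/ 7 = -13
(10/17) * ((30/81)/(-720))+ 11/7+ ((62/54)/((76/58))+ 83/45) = 47160149/10988460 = 4.29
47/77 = 0.61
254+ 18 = 272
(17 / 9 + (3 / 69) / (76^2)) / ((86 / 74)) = 83561725 / 51412176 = 1.63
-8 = -8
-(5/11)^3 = -125/1331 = -0.09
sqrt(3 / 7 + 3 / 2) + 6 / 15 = 2 / 5 + 3*sqrt(42) / 14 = 1.79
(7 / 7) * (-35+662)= 627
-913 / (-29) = 913 / 29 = 31.48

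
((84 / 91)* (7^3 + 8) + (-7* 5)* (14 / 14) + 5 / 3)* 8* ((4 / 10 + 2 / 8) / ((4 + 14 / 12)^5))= 58765824 / 143145755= 0.41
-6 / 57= -2 / 19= -0.11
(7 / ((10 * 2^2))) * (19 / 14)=19 / 80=0.24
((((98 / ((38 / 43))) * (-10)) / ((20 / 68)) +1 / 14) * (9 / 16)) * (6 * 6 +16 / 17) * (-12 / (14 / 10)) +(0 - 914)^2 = 47700366019 / 31654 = 1506930.12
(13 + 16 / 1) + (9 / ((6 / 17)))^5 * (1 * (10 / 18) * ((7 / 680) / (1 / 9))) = 142076645 / 256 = 554986.89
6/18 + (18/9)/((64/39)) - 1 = 53/96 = 0.55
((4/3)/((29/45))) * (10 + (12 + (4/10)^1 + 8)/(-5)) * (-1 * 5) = -1776/29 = -61.24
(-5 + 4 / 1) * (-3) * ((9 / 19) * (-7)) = -189 / 19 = -9.95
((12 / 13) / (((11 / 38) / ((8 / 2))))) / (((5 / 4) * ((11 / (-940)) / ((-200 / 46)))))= 137164800 / 36179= 3791.28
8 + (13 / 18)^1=157 / 18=8.72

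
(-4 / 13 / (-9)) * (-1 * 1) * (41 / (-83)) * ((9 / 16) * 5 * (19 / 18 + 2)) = 11275 / 77688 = 0.15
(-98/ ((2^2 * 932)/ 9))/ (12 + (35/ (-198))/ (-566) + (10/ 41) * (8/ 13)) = -6585479901/ 338209296718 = -0.02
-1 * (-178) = 178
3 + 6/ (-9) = 7/ 3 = 2.33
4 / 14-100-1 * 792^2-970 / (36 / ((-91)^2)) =-107161823 / 126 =-850490.66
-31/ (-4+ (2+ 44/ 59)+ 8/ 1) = -1829/ 398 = -4.60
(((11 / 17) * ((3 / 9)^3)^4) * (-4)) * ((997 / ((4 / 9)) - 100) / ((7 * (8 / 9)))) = -0.00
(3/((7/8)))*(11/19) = 264/133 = 1.98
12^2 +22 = 166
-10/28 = -5/14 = -0.36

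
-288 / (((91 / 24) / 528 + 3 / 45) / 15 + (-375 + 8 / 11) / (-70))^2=-12746807377920000 / 1267618682798689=-10.06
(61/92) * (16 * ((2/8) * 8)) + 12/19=21.85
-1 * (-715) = 715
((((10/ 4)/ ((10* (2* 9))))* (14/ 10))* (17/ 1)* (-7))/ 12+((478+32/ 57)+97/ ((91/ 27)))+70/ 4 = 3918748783/ 7469280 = 524.65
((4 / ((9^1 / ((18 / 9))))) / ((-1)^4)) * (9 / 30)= 4 / 15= 0.27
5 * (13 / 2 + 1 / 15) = 197 / 6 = 32.83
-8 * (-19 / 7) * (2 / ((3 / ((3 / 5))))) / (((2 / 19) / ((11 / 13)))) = 31768 / 455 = 69.82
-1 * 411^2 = -168921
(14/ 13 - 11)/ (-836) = 129/ 10868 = 0.01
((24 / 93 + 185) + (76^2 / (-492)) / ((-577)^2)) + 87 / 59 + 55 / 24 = 37753459163657 / 199728102248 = 189.02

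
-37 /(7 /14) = -74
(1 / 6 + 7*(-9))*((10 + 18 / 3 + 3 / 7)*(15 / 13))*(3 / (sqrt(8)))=-50025*sqrt(2) / 56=-1263.32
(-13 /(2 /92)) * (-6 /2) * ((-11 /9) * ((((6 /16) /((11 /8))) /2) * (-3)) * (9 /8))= 8073 /8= 1009.12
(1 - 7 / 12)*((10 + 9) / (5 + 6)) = 95 / 132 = 0.72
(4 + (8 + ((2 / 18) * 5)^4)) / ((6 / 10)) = 396785 / 19683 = 20.16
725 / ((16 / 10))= 3625 / 8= 453.12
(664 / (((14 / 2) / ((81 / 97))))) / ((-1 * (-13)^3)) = 53784 / 1491763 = 0.04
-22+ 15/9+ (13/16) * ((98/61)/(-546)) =-59543/2928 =-20.34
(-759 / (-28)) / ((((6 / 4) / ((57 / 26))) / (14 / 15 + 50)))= 918137 / 455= 2017.88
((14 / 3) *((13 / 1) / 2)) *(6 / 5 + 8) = 4186 / 15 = 279.07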